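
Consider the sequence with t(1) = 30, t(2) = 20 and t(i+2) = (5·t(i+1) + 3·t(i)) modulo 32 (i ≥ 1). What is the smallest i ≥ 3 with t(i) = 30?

We have t(1) = 30, t(2) = 20, t(3) = 30, t(4) = 18, t(5) = 20, t(6) = 26, t(7) = 30, t(8) = 4, t(9) = 14, t(10) = 18, t(11) = 4, t(12) = 10, t(13) = 30, t(14) = 20.
Since (t(13), t(14)) = (t(1), t(2)) = (30, 20) (two consecutive terms determine the rest), the sequence is periodic with period 12.
The value 30 first appears (with i ≥ 3) at t(3).

3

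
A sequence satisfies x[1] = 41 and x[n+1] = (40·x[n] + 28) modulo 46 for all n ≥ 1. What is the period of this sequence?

Computing terms: x[1] = 41; x[2] = 12; x[3] = 2; x[4] = 16; x[5] = 24; x[6] = 22; x[7] = 34; x[8] = 8; x[9] = 26; x[10] = 10; x[11] = 14; x[12] = 36; x[13] = 42; x[14] = 6; x[15] = 38; x[16] = 30; x[17] = 32; x[18] = 20; x[19] = 0; x[20] = 28; x[21] = 44; x[22] = 40; x[23] = 18; x[24] = 12.
Since x[24] = x[2] = 12, the sequence is eventually periodic: after a pre-period of length 1 it cycles with period 22.

22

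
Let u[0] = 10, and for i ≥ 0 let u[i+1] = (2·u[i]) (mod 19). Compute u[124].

12

Listing terms: u[0] = 10; u[1] = 1; u[2] = 2; u[3] = 4; u[4] = 8; u[5] = 16; u[6] = 13; u[7] = 7; u[8] = 14; u[9] = 9; u[10] = 18; u[11] = 17; u[12] = 15; u[13] = 11; u[14] = 3; u[15] = 6; u[16] = 12; u[17] = 5; u[18] = 10.
The sequence repeats with period 18.
So u[124] = u[0 + ((124-0) mod 18)] = u[16] = 12.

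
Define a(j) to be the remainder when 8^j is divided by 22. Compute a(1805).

Listing terms: a(0) = 1; a(1) = 8; a(2) = 20; a(3) = 6; a(4) = 4; a(5) = 10; a(6) = 14; a(7) = 2; a(8) = 16; a(9) = 18; a(10) = 12; a(11) = 8.
Since a(11) = a(1) = 8, the sequence is eventually periodic: after a pre-period of length 1 it cycles with period 10.
For j ≥ 1, a(j) depends only on (j - 1) mod 10. (1805 - 1) mod 10 = 4, so a(1805) = a(5) = 10.

10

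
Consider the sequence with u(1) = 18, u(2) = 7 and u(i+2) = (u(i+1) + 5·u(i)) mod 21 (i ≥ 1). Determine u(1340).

19

Computing terms: u(1) = 18,  u(2) = 7,  u(3) = 13,  u(4) = 6,  u(5) = 8,  u(6) = 17,  u(7) = 15,  u(8) = 16,  u(9) = 7,  u(10) = 3,  u(11) = 17,  u(12) = 11,  u(13) = 12,  u(14) = 4,  u(15) = 1,  u(16) = 0,  u(17) = 5,  u(18) = 5,  u(19) = 9,  u(20) = 13,  u(21) = 16,  u(22) = 18,  u(23) = 14,  u(24) = 20,  u(25) = 6,  u(26) = 1,  u(27) = 10,  u(28) = 15,  u(29) = 2,  u(30) = 14,  u(31) = 3,  u(32) = 10,  u(33) = 4,  u(34) = 12,  u(35) = 11,  u(36) = 8,  u(37) = 0,  u(38) = 19,  u(39) = 19,  u(40) = 9,  u(41) = 20,  u(42) = 2,  u(43) = 18,  u(44) = 7.
Since (u(43), u(44)) = (u(1), u(2)) = (18, 7) (two consecutive terms determine the rest), the sequence is periodic with period 42.
(1340 - 1) mod 42 = 37, so u(1340) = u(38) = 19.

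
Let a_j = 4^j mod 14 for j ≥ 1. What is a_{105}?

Computing terms: a_1 = 4; a_2 = 2; a_3 = 8; a_4 = 4.
The sequence repeats with period 3.
(105 - 1) mod 3 = 2, so a_{105} = a_3 = 8.

8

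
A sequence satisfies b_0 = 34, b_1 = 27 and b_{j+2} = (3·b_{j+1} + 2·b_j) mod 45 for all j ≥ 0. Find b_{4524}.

We have b_0 = 34,  b_1 = 27,  b_2 = 14,  b_3 = 6,  b_4 = 1,  b_5 = 15,  b_6 = 2,  b_7 = 36,  b_8 = 22,  b_9 = 3,  b_{10} = 8,  b_{11} = 30,  b_{12} = 16,  b_{13} = 18,  b_{14} = 41,  b_{15} = 24,  b_{16} = 19,  b_{17} = 15,  b_{18} = 38,  b_{19} = 9,  b_{20} = 13,  b_{21} = 12,  b_{22} = 17,  b_{23} = 30,  b_{24} = 34,  b_{25} = 27.
Since (b_{24}, b_{25}) = (b_0, b_1) = (34, 27) (two consecutive terms determine the rest), the sequence is periodic with period 24.
(4524 - 0) mod 24 = 12, so b_{4524} = b_{12} = 16.

16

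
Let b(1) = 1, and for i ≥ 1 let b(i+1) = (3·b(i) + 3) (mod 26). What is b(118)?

14

Listing terms: b(1) = 1,  b(2) = 6,  b(3) = 21,  b(4) = 14,  b(5) = 19,  b(6) = 8,  b(7) = 1.
The sequence repeats with period 6.
(118 - 1) mod 6 = 3, so b(118) = b(4) = 14.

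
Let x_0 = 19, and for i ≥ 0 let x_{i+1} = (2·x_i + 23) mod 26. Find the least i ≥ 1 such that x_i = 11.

11

We have x_0 = 19; x_1 = 9; x_2 = 15; x_3 = 1; x_4 = 25; x_5 = 21; x_6 = 13; x_7 = 23; x_8 = 17; x_9 = 5; x_{10} = 7; x_{11} = 11; x_{12} = 19.
Since x_{12} = x_0 = 19, the sequence is periodic with period 12.
The value 11 first appears (with i ≥ 1) at x_{11}.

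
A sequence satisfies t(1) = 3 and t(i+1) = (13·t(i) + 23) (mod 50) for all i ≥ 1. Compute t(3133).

Listing terms: t(1) = 3; t(2) = 12; t(3) = 29; t(4) = 0; t(5) = 23; t(6) = 22; t(7) = 9; t(8) = 40; t(9) = 43; t(10) = 32; t(11) = 39; t(12) = 30; t(13) = 13; t(14) = 42; t(15) = 19; t(16) = 20; t(17) = 33; t(18) = 2; t(19) = 49; t(20) = 10; t(21) = 3.
The sequence repeats with period 20.
(3133 - 1) mod 20 = 12, so t(3133) = t(13) = 13.

13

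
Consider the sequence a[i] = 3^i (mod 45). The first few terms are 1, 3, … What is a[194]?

We have a[0] = 1; a[1] = 3; a[2] = 9; a[3] = 27; a[4] = 36; a[5] = 18; a[6] = 9.
Since a[6] = a[2] = 9, the sequence is eventually periodic: after a pre-period of length 2 it cycles with period 4.
For i ≥ 2, a[i] depends only on (i - 2) mod 4. (194 - 2) mod 4 = 0, so a[194] = a[2] = 9.

9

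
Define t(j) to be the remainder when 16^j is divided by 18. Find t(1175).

Computing terms: t(0) = 1,  t(1) = 16,  t(2) = 4,  t(3) = 10,  t(4) = 16.
Since t(4) = t(1) = 16, the sequence is eventually periodic: after a pre-period of length 1 it cycles with period 3.
For j ≥ 1, t(j) depends only on (j - 1) mod 3. (1175 - 1) mod 3 = 1, so t(1175) = t(2) = 4.

4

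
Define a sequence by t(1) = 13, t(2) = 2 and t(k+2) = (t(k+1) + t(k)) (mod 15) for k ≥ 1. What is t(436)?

11

Listing terms: t(1) = 13; t(2) = 2; t(3) = 0; t(4) = 2; t(5) = 2; t(6) = 4; t(7) = 6; t(8) = 10; t(9) = 1; t(10) = 11; t(11) = 12; t(12) = 8; t(13) = 5; t(14) = 13; t(15) = 3; t(16) = 1; t(17) = 4; t(18) = 5; t(19) = 9; t(20) = 14; t(21) = 8; t(22) = 7; t(23) = 0; t(24) = 7; t(25) = 7; t(26) = 14; t(27) = 6; t(28) = 5; t(29) = 11; t(30) = 1; t(31) = 12; t(32) = 13; t(33) = 10; t(34) = 8; t(35) = 3; t(36) = 11; t(37) = 14; t(38) = 10; t(39) = 9; t(40) = 4; t(41) = 13; t(42) = 2.
Since (t(41), t(42)) = (t(1), t(2)) = (13, 2) (two consecutive terms determine the rest), the sequence is periodic with period 40.
So t(436) = t(1 + ((436-1) mod 40)) = t(36) = 11.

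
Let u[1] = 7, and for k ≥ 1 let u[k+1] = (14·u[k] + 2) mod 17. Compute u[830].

We have u[1] = 7; u[2] = 15; u[3] = 8; u[4] = 12; u[5] = 0; u[6] = 2; u[7] = 13; u[8] = 14; u[9] = 11; u[10] = 3; u[11] = 10; u[12] = 6; u[13] = 1; u[14] = 16; u[15] = 5; u[16] = 4; u[17] = 7.
Since u[17] = u[1] = 7, the sequence is periodic with period 16.
So u[830] = u[1 + ((830-1) mod 16)] = u[14] = 16.

16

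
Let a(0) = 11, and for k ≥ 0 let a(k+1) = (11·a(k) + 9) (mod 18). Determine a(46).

5

a(0) = 11; a(1) = 4; a(2) = 17; a(3) = 16; a(4) = 5; a(5) = 10; a(6) = 11.
The sequence repeats with period 6.
So a(46) = a(0 + ((46-0) mod 6)) = a(4) = 5.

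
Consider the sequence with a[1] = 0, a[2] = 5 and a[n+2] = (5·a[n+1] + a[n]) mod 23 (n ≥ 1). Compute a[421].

Listing terms: a[1] = 0, a[2] = 5, a[3] = 2, a[4] = 15, a[5] = 8, a[6] = 9, a[7] = 7, a[8] = 21, a[9] = 20, a[10] = 6, a[11] = 4, a[12] = 3, a[13] = 19, a[14] = 6, a[15] = 3, a[16] = 21, a[17] = 16, a[18] = 9, a[19] = 15, a[20] = 15, a[21] = 21, a[22] = 5, a[23] = 0, a[24] = 5.
The sequence repeats with period 22.
So a[421] = a[1 + ((421-1) mod 22)] = a[3] = 2.

2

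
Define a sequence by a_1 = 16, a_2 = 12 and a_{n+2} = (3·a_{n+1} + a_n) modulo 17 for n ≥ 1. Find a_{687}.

5

a_1 = 16,  a_2 = 12,  a_3 = 1,  a_4 = 15,  a_5 = 12,  a_6 = 0,  a_7 = 12,  a_8 = 2,  a_9 = 1,  a_{10} = 5,  a_{11} = 16,  a_{12} = 2,  a_{13} = 5,  a_{14} = 0,  a_{15} = 5,  a_{16} = 15,  a_{17} = 16,  a_{18} = 12.
Since (a_{17}, a_{18}) = (a_1, a_2) = (16, 12) (two consecutive terms determine the rest), the sequence is periodic with period 16.
So a_{687} = a_{1 + ((687-1) mod 16)} = a_{15} = 5.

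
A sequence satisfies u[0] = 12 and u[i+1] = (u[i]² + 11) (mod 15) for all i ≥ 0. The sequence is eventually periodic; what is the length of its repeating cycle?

u[0] = 12,  u[1] = 5,  u[2] = 6,  u[3] = 2,  u[4] = 0,  u[5] = 11,  u[6] = 12.
The sequence repeats with period 6.

6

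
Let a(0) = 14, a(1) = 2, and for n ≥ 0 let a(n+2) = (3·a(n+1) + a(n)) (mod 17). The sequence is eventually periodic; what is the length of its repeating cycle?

16

Computing terms: a(0) = 14; a(1) = 2; a(2) = 3; a(3) = 11; a(4) = 2; a(5) = 0; a(6) = 2; a(7) = 6; a(8) = 3; a(9) = 15; a(10) = 14; a(11) = 6; a(12) = 15; a(13) = 0; a(14) = 15; a(15) = 11; a(16) = 14; a(17) = 2.
Since (a(16), a(17)) = (a(0), a(1)) = (14, 2) (two consecutive terms determine the rest), the sequence is periodic with period 16.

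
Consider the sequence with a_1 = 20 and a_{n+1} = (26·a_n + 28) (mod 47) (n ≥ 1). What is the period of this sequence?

Listing terms: a_1 = 20,  a_2 = 31,  a_3 = 35,  a_4 = 45,  a_5 = 23,  a_6 = 15,  a_7 = 42,  a_8 = 39,  a_9 = 8,  a_{10} = 1,  a_{11} = 7,  a_{12} = 22,  a_{13} = 36,  a_{14} = 24,  a_{15} = 41,  a_{16} = 13,  a_{17} = 37,  a_{18} = 3,  a_{19} = 12,  a_{20} = 11,  a_{21} = 32,  a_{22} = 14,  a_{23} = 16,  a_{24} = 21,  a_{25} = 10,  a_{26} = 6,  a_{27} = 43,  a_{28} = 18,  a_{29} = 26,  a_{30} = 46,  a_{31} = 2,  a_{32} = 33,  a_{33} = 40,  a_{34} = 34,  a_{35} = 19,  a_{36} = 5,  a_{37} = 17,  a_{38} = 0,  a_{39} = 28,  a_{40} = 4,  a_{41} = 38,  a_{42} = 29,  a_{43} = 30,  a_{44} = 9,  a_{45} = 27,  a_{46} = 25,  a_{47} = 20.
The sequence repeats with period 46.

46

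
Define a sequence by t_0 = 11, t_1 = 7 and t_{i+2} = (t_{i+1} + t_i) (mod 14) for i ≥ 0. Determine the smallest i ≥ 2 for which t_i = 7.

9

Computing terms: t_0 = 11; t_1 = 7; t_2 = 4; t_3 = 11; t_4 = 1; t_5 = 12; t_6 = 13; t_7 = 11; t_8 = 10; t_9 = 7; t_{10} = 3; t_{11} = 10; t_{12} = 13; t_{13} = 9; t_{14} = 8; t_{15} = 3; t_{16} = 11; t_{17} = 0; t_{18} = 11; t_{19} = 11; t_{20} = 8; t_{21} = 5; t_{22} = 13; t_{23} = 4; t_{24} = 3; t_{25} = 7; t_{26} = 10; t_{27} = 3; t_{28} = 13; t_{29} = 2; t_{30} = 1; t_{31} = 3; t_{32} = 4; t_{33} = 7; t_{34} = 11; t_{35} = 4; t_{36} = 1; t_{37} = 5; t_{38} = 6; t_{39} = 11; t_{40} = 3; t_{41} = 0; t_{42} = 3; t_{43} = 3; t_{44} = 6; t_{45} = 9; t_{46} = 1; t_{47} = 10; t_{48} = 11; t_{49} = 7.
Since (t_{48}, t_{49}) = (t_0, t_1) = (11, 7) (two consecutive terms determine the rest), the sequence is periodic with period 48.
The value 7 first appears (with i ≥ 2) at t_9.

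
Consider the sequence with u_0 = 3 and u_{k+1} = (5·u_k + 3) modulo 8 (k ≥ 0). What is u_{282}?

Listing terms: u_0 = 3, u_1 = 2, u_2 = 5, u_3 = 4, u_4 = 7, u_5 = 6, u_6 = 1, u_7 = 0, u_8 = 3.
The sequence repeats with period 8.
(282 - 0) mod 8 = 2, so u_{282} = u_2 = 5.

5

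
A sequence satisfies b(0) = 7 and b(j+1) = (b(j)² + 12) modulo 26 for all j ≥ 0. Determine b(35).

11

Computing terms: b(0) = 7,  b(1) = 9,  b(2) = 15,  b(3) = 3,  b(4) = 21,  b(5) = 11,  b(6) = 3.
Since b(6) = b(3) = 3, the sequence is eventually periodic: after a pre-period of length 3 it cycles with period 3.
For j ≥ 3, b(j) depends only on (j - 3) mod 3. (35 - 3) mod 3 = 2, so b(35) = b(5) = 11.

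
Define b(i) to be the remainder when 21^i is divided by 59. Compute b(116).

Listing terms: b(0) = 1,  b(1) = 21,  b(2) = 28,  b(3) = 57,  b(4) = 17,  b(5) = 3,  b(6) = 4,  b(7) = 25,  b(8) = 53,  b(9) = 51,  b(10) = 9,  b(11) = 12,  b(12) = 16,  b(13) = 41,  b(14) = 35,  b(15) = 27,  b(16) = 36,  b(17) = 48,  b(18) = 5,  b(19) = 46,  b(20) = 22,  b(21) = 49,  b(22) = 26,  b(23) = 15,  b(24) = 20,  b(25) = 7,  b(26) = 29,  b(27) = 19,  b(28) = 45,  b(29) = 1.
Since b(29) = b(0) = 1, the sequence is periodic with period 29.
(116 - 0) mod 29 = 0, so b(116) = b(0) = 1.

1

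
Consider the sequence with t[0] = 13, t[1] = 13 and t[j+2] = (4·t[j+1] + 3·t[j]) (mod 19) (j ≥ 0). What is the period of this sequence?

t[0] = 13; t[1] = 13; t[2] = 15; t[3] = 4; t[4] = 4; t[5] = 9; t[6] = 10; t[7] = 10; t[8] = 13; t[9] = 6; t[10] = 6; t[11] = 4; t[12] = 15; t[13] = 15; t[14] = 10; t[15] = 9; t[16] = 9; t[17] = 6; t[18] = 13; t[19] = 13.
The sequence repeats with period 18.

18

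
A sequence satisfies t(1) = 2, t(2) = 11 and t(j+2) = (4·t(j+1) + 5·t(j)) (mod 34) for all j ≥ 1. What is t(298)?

29

Listing terms: t(1) = 2, t(2) = 11, t(3) = 20, t(4) = 33, t(5) = 28, t(6) = 5, t(7) = 24, t(8) = 19, t(9) = 26, t(10) = 29, t(11) = 8, t(12) = 7, t(13) = 0, t(14) = 1, t(15) = 4, t(16) = 21, t(17) = 2, t(18) = 11.
The sequence repeats with period 16.
(298 - 1) mod 16 = 9, so t(298) = t(10) = 29.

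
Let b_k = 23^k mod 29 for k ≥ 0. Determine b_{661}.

16

We have b_0 = 1, b_1 = 23, b_2 = 7, b_3 = 16, b_4 = 20, b_5 = 25, b_6 = 24, b_7 = 1.
Since b_7 = b_0 = 1, the sequence is periodic with period 7.
(661 - 0) mod 7 = 3, so b_{661} = b_3 = 16.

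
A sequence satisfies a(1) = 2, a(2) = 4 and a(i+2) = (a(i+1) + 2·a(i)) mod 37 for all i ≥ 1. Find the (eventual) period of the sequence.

a(1) = 2, a(2) = 4, a(3) = 8, a(4) = 16, a(5) = 32, a(6) = 27, a(7) = 17, a(8) = 34, a(9) = 31, a(10) = 25, a(11) = 13, a(12) = 26, a(13) = 15, a(14) = 30, a(15) = 23, a(16) = 9, a(17) = 18, a(18) = 36, a(19) = 35, a(20) = 33, a(21) = 29, a(22) = 21, a(23) = 5, a(24) = 10, a(25) = 20, a(26) = 3, a(27) = 6, a(28) = 12, a(29) = 24, a(30) = 11, a(31) = 22, a(32) = 7, a(33) = 14, a(34) = 28, a(35) = 19, a(36) = 1, a(37) = 2, a(38) = 4.
The sequence repeats with period 36.

36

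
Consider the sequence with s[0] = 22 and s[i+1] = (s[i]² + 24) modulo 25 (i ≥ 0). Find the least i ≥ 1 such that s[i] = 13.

2

Computing terms: s[0] = 22,  s[1] = 8,  s[2] = 13,  s[3] = 18,  s[4] = 23,  s[5] = 3,  s[6] = 8.
Since s[6] = s[1] = 8, the sequence is eventually periodic: after a pre-period of length 1 it cycles with period 5.
The value 13 first appears (with i ≥ 1) at s[2].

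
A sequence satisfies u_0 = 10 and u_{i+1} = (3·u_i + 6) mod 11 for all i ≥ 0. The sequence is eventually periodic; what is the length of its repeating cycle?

5

u_0 = 10; u_1 = 3; u_2 = 4; u_3 = 7; u_4 = 5; u_5 = 10.
The sequence repeats with period 5.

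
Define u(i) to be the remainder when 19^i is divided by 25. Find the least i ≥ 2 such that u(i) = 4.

9

Computing terms: u(1) = 19; u(2) = 11; u(3) = 9; u(4) = 21; u(5) = 24; u(6) = 6; u(7) = 14; u(8) = 16; u(9) = 4; u(10) = 1; u(11) = 19.
The sequence repeats with period 10.
The value 4 first appears (with i ≥ 2) at u(9).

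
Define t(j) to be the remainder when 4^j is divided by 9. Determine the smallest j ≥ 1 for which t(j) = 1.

3

t(0) = 1,  t(1) = 4,  t(2) = 7,  t(3) = 1.
The sequence repeats with period 3.
The value 1 next appears (with j ≥ 1) at t(3).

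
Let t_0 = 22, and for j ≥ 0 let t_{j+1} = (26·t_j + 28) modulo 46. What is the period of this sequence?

t_0 = 22,  t_1 = 2,  t_2 = 34,  t_3 = 38,  t_4 = 4,  t_5 = 40,  t_6 = 10,  t_7 = 12,  t_8 = 18,  t_9 = 36,  t_{10} = 44,  t_{11} = 22.
Since t_{11} = t_0 = 22, the sequence is periodic with period 11.

11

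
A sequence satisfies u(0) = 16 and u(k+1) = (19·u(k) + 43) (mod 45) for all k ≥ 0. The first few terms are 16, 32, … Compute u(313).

u(0) = 16; u(1) = 32; u(2) = 21; u(3) = 37; u(4) = 26; u(5) = 42; u(6) = 31; u(7) = 2; u(8) = 36; u(9) = 7; u(10) = 41; u(11) = 12; u(12) = 1; u(13) = 17; u(14) = 6; u(15) = 22; u(16) = 11; u(17) = 27; u(18) = 16.
The sequence repeats with period 18.
(313 - 0) mod 18 = 7, so u(313) = u(7) = 2.

2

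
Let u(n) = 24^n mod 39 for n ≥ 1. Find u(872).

9

Listing terms: u(1) = 24; u(2) = 30; u(3) = 18; u(4) = 3; u(5) = 33; u(6) = 12; u(7) = 15; u(8) = 9; u(9) = 21; u(10) = 36; u(11) = 6; u(12) = 27; u(13) = 24.
The sequence repeats with period 12.
So u(872) = u(1 + ((872-1) mod 12)) = u(8) = 9.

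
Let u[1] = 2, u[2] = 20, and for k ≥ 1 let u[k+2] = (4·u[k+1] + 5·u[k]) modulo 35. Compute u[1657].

30

Computing terms: u[1] = 2, u[2] = 20, u[3] = 20, u[4] = 5, u[5] = 15, u[6] = 15, u[7] = 30, u[8] = 20, u[9] = 20.
Since (u[8], u[9]) = (u[2], u[3]) = (20, 20) (two consecutive terms determine the rest), the sequence is eventually periodic: after a pre-period of length 1 it cycles with period 6.
For k ≥ 2, u[k] depends only on (k - 2) mod 6. (1657 - 2) mod 6 = 5, so u[1657] = u[7] = 30.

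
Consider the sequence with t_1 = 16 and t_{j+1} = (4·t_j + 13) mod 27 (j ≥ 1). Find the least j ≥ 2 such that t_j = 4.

25

Listing terms: t_1 = 16, t_2 = 23, t_3 = 24, t_4 = 1, t_5 = 17, t_6 = 0, t_7 = 13, t_8 = 11, t_9 = 3, t_{10} = 25, t_{11} = 5, t_{12} = 6, t_{13} = 10, t_{14} = 26, t_{15} = 9, t_{16} = 22, t_{17} = 20, t_{18} = 12, t_{19} = 7, t_{20} = 14, t_{21} = 15, t_{22} = 19, t_{23} = 8, t_{24} = 18, t_{25} = 4, t_{26} = 2, t_{27} = 21, t_{28} = 16.
Since t_{28} = t_1 = 16, the sequence is periodic with period 27.
The value 4 first appears (with j ≥ 2) at t_{25}.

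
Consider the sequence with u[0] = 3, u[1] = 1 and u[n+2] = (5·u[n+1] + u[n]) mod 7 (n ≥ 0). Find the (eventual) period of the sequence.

6

Listing terms: u[0] = 3, u[1] = 1, u[2] = 1, u[3] = 6, u[4] = 3, u[5] = 0, u[6] = 3, u[7] = 1.
Since (u[6], u[7]) = (u[0], u[1]) = (3, 1) (two consecutive terms determine the rest), the sequence is periodic with period 6.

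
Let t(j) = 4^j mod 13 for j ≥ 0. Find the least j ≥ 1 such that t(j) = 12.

3

Computing terms: t(0) = 1, t(1) = 4, t(2) = 3, t(3) = 12, t(4) = 9, t(5) = 10, t(6) = 1.
The sequence repeats with period 6.
The value 12 first appears (with j ≥ 1) at t(3).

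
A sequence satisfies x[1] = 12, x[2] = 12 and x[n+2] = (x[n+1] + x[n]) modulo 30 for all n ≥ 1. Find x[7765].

0

Listing terms: x[1] = 12; x[2] = 12; x[3] = 24; x[4] = 6; x[5] = 0; x[6] = 6; x[7] = 6; x[8] = 12; x[9] = 18; x[10] = 0; x[11] = 18; x[12] = 18; x[13] = 6; x[14] = 24; x[15] = 0; x[16] = 24; x[17] = 24; x[18] = 18; x[19] = 12; x[20] = 0; x[21] = 12; x[22] = 12.
Since (x[21], x[22]) = (x[1], x[2]) = (12, 12) (two consecutive terms determine the rest), the sequence is periodic with period 20.
So x[7765] = x[1 + ((7765-1) mod 20)] = x[5] = 0.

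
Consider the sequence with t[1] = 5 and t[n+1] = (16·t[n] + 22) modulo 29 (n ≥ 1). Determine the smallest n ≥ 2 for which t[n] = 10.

6

We have t[1] = 5,  t[2] = 15,  t[3] = 1,  t[4] = 9,  t[5] = 21,  t[6] = 10,  t[7] = 8,  t[8] = 5.
Since t[8] = t[1] = 5, the sequence is periodic with period 7.
The value 10 first appears (with n ≥ 2) at t[6].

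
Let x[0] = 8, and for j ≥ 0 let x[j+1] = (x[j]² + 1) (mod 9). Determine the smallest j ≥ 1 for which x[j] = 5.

2

We have x[0] = 8; x[1] = 2; x[2] = 5; x[3] = 8.
Since x[3] = x[0] = 8, the sequence is periodic with period 3.
The value 5 first appears (with j ≥ 1) at x[2].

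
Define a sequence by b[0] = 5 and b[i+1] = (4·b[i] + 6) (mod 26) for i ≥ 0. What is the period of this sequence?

We have b[0] = 5, b[1] = 0, b[2] = 6, b[3] = 4, b[4] = 22, b[5] = 16, b[6] = 18, b[7] = 0.
Since b[7] = b[1] = 0, the sequence is eventually periodic: after a pre-period of length 1 it cycles with period 6.

6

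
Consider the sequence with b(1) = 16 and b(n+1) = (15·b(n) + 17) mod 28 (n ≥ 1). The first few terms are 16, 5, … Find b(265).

24

b(1) = 16, b(2) = 5, b(3) = 8, b(4) = 25, b(5) = 0, b(6) = 17, b(7) = 20, b(8) = 9, b(9) = 12, b(10) = 1, b(11) = 4, b(12) = 21, b(13) = 24, b(14) = 13, b(15) = 16.
The sequence repeats with period 14.
(265 - 1) mod 14 = 12, so b(265) = b(13) = 24.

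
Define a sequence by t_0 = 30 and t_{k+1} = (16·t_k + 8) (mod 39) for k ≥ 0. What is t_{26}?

16

t_0 = 30,  t_1 = 20,  t_2 = 16,  t_3 = 30.
Since t_3 = t_0 = 30, the sequence is periodic with period 3.
So t_{26} = t_{0 + ((26-0) mod 3)} = t_2 = 16.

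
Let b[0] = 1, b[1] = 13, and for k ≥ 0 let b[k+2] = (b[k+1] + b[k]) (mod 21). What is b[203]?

15

b[0] = 1; b[1] = 13; b[2] = 14; b[3] = 6; b[4] = 20; b[5] = 5; b[6] = 4; b[7] = 9; b[8] = 13; b[9] = 1; b[10] = 14; b[11] = 15; b[12] = 8; b[13] = 2; b[14] = 10; b[15] = 12; b[16] = 1; b[17] = 13.
The sequence repeats with period 16.
(203 - 0) mod 16 = 11, so b[203] = b[11] = 15.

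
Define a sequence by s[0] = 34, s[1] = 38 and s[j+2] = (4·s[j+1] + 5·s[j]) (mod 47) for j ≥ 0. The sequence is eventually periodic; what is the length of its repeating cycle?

s[0] = 34,  s[1] = 38,  s[2] = 40,  s[3] = 21,  s[4] = 2,  s[5] = 19,  s[6] = 39,  s[7] = 16,  s[8] = 24,  s[9] = 35,  s[10] = 25,  s[11] = 40,  s[12] = 3,  s[13] = 24,  s[14] = 17,  s[15] = 0,  s[16] = 38,  s[17] = 11,  s[18] = 46,  s[19] = 4,  s[20] = 11,  s[21] = 17,  s[22] = 29,  s[23] = 13,  s[24] = 9,  s[25] = 7,  s[26] = 26,  s[27] = 45,  s[28] = 28,  s[29] = 8,  s[30] = 31,  s[31] = 23,  s[32] = 12,  s[33] = 22,  s[34] = 7,  s[35] = 44,  s[36] = 23,  s[37] = 30,  s[38] = 0,  s[39] = 9,  s[40] = 36,  s[41] = 1,  s[42] = 43,  s[43] = 36,  s[44] = 30,  s[45] = 18,  s[46] = 34,  s[47] = 38.
Since (s[46], s[47]) = (s[0], s[1]) = (34, 38) (two consecutive terms determine the rest), the sequence is periodic with period 46.

46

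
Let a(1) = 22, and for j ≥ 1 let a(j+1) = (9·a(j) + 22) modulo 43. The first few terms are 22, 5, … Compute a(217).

21

Listing terms: a(1) = 22, a(2) = 5, a(3) = 24, a(4) = 23, a(5) = 14, a(6) = 19, a(7) = 21, a(8) = 39, a(9) = 29, a(10) = 25, a(11) = 32, a(12) = 9, a(13) = 17, a(14) = 3, a(15) = 6, a(16) = 33, a(17) = 18, a(18) = 12, a(19) = 1, a(20) = 31, a(21) = 0, a(22) = 22.
The sequence repeats with period 21.
So a(217) = a(1 + ((217-1) mod 21)) = a(7) = 21.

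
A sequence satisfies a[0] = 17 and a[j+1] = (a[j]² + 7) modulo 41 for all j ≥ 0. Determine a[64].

11

We have a[0] = 17,  a[1] = 9,  a[2] = 6,  a[3] = 2,  a[4] = 11,  a[5] = 5,  a[6] = 32,  a[7] = 6.
Since a[7] = a[2] = 6, the sequence is eventually periodic: after a pre-period of length 2 it cycles with period 5.
For j ≥ 2, a[j] depends only on (j - 2) mod 5. (64 - 2) mod 5 = 2, so a[64] = a[4] = 11.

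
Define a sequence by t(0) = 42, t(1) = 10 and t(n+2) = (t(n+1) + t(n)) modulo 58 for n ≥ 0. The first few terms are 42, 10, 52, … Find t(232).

2

t(0) = 42; t(1) = 10; t(2) = 52; t(3) = 4; t(4) = 56; t(5) = 2; t(6) = 0; t(7) = 2; t(8) = 2; t(9) = 4; t(10) = 6; t(11) = 10; t(12) = 16; t(13) = 26; t(14) = 42; t(15) = 10.
The sequence repeats with period 14.
(232 - 0) mod 14 = 8, so t(232) = t(8) = 2.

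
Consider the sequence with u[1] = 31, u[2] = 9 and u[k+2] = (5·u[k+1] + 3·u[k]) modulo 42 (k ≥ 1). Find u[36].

12

Listing terms: u[1] = 31, u[2] = 9, u[3] = 12, u[4] = 3, u[5] = 9, u[6] = 12.
Since (u[5], u[6]) = (u[2], u[3]) = (9, 12) (two consecutive terms determine the rest), the sequence is eventually periodic: after a pre-period of length 1 it cycles with period 3.
For k ≥ 2, u[k] depends only on (k - 2) mod 3. (36 - 2) mod 3 = 1, so u[36] = u[3] = 12.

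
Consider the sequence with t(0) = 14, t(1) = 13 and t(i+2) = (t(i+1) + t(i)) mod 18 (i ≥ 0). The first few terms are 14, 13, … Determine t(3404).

Listing terms: t(0) = 14,  t(1) = 13,  t(2) = 9,  t(3) = 4,  t(4) = 13,  t(5) = 17,  t(6) = 12,  t(7) = 11,  t(8) = 5,  t(9) = 16,  t(10) = 3,  t(11) = 1,  t(12) = 4,  t(13) = 5,  t(14) = 9,  t(15) = 14,  t(16) = 5,  t(17) = 1,  t(18) = 6,  t(19) = 7,  t(20) = 13,  t(21) = 2,  t(22) = 15,  t(23) = 17,  t(24) = 14,  t(25) = 13.
The sequence repeats with period 24.
So t(3404) = t(0 + ((3404-0) mod 24)) = t(20) = 13.

13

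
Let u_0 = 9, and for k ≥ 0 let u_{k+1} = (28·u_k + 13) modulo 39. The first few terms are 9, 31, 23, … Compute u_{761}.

u_0 = 9,  u_1 = 31,  u_2 = 23,  u_3 = 33,  u_4 = 1,  u_5 = 2,  u_6 = 30,  u_7 = 34,  u_8 = 29,  u_9 = 6,  u_{10} = 25,  u_{11} = 11,  u_{12} = 9.
The sequence repeats with period 12.
(761 - 0) mod 12 = 5, so u_{761} = u_5 = 2.

2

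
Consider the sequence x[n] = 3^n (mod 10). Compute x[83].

7

Computing terms: x[1] = 3,  x[2] = 9,  x[3] = 7,  x[4] = 1,  x[5] = 3.
The sequence repeats with period 4.
(83 - 1) mod 4 = 2, so x[83] = x[3] = 7.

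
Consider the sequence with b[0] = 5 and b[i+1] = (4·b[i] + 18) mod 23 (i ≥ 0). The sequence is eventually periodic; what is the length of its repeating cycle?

Listing terms: b[0] = 5; b[1] = 15; b[2] = 9; b[3] = 8; b[4] = 4; b[5] = 11; b[6] = 16; b[7] = 13; b[8] = 1; b[9] = 22; b[10] = 14; b[11] = 5.
Since b[11] = b[0] = 5, the sequence is periodic with period 11.

11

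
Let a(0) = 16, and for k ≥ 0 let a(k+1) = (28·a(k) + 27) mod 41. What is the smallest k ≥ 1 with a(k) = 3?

a(0) = 16; a(1) = 24; a(2) = 2; a(3) = 1; a(4) = 14; a(5) = 9; a(6) = 33; a(7) = 8; a(8) = 5; a(9) = 3; a(10) = 29; a(11) = 19; a(12) = 26; a(13) = 17; a(14) = 11; a(15) = 7; a(16) = 18; a(17) = 39; a(18) = 12; a(19) = 35; a(20) = 23; a(21) = 15; a(22) = 37; a(23) = 38; a(24) = 25; a(25) = 30; a(26) = 6; a(27) = 31; a(28) = 34; a(29) = 36; a(30) = 10; a(31) = 20; a(32) = 13; a(33) = 22; a(34) = 28; a(35) = 32; a(36) = 21; a(37) = 0; a(38) = 27; a(39) = 4; a(40) = 16.
The sequence repeats with period 40.
The value 3 first appears (with k ≥ 1) at a(9).

9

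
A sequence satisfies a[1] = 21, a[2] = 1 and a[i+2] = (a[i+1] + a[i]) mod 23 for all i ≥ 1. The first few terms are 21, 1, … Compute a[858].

9

Listing terms: a[1] = 21,  a[2] = 1,  a[3] = 22,  a[4] = 0,  a[5] = 22,  a[6] = 22,  a[7] = 21,  a[8] = 20,  a[9] = 18,  a[10] = 15,  a[11] = 10,  a[12] = 2,  a[13] = 12,  a[14] = 14,  a[15] = 3,  a[16] = 17,  a[17] = 20,  a[18] = 14,  a[19] = 11,  a[20] = 2,  a[21] = 13,  a[22] = 15,  a[23] = 5,  a[24] = 20,  a[25] = 2,  a[26] = 22,  a[27] = 1,  a[28] = 0,  a[29] = 1,  a[30] = 1,  a[31] = 2,  a[32] = 3,  a[33] = 5,  a[34] = 8,  a[35] = 13,  a[36] = 21,  a[37] = 11,  a[38] = 9,  a[39] = 20,  a[40] = 6,  a[41] = 3,  a[42] = 9,  a[43] = 12,  a[44] = 21,  a[45] = 10,  a[46] = 8,  a[47] = 18,  a[48] = 3,  a[49] = 21,  a[50] = 1.
The sequence repeats with period 48.
(858 - 1) mod 48 = 41, so a[858] = a[42] = 9.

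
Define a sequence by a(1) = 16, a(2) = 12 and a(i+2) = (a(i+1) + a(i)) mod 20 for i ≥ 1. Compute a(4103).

We have a(1) = 16, a(2) = 12, a(3) = 8, a(4) = 0, a(5) = 8, a(6) = 8, a(7) = 16, a(8) = 4, a(9) = 0, a(10) = 4, a(11) = 4, a(12) = 8, a(13) = 12, a(14) = 0, a(15) = 12, a(16) = 12, a(17) = 4, a(18) = 16, a(19) = 0, a(20) = 16, a(21) = 16, a(22) = 12.
Since (a(21), a(22)) = (a(1), a(2)) = (16, 12) (two consecutive terms determine the rest), the sequence is periodic with period 20.
So a(4103) = a(1 + ((4103-1) mod 20)) = a(3) = 8.

8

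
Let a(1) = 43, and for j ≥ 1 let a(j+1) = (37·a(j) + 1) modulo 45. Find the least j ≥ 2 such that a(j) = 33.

We have a(1) = 43; a(2) = 17; a(3) = 0; a(4) = 1; a(5) = 38; a(6) = 12; a(7) = 40; a(8) = 41; a(9) = 33; a(10) = 7; a(11) = 35; a(12) = 36; a(13) = 28; a(14) = 2; a(15) = 30; a(16) = 31; a(17) = 23; a(18) = 42; a(19) = 25; a(20) = 26; a(21) = 18; a(22) = 37; a(23) = 20; a(24) = 21; a(25) = 13; a(26) = 32; a(27) = 15; a(28) = 16; a(29) = 8; a(30) = 27; a(31) = 10; a(32) = 11; a(33) = 3; a(34) = 22; a(35) = 5; a(36) = 6; a(37) = 43.
The sequence repeats with period 36.
The value 33 first appears (with j ≥ 2) at a(9).

9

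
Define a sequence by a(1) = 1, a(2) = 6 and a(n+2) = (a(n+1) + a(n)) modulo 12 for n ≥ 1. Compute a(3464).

Listing terms: a(1) = 1,  a(2) = 6,  a(3) = 7,  a(4) = 1,  a(5) = 8,  a(6) = 9,  a(7) = 5,  a(8) = 2,  a(9) = 7,  a(10) = 9,  a(11) = 4,  a(12) = 1,  a(13) = 5,  a(14) = 6,  a(15) = 11,  a(16) = 5,  a(17) = 4,  a(18) = 9,  a(19) = 1,  a(20) = 10,  a(21) = 11,  a(22) = 9,  a(23) = 8,  a(24) = 5,  a(25) = 1,  a(26) = 6.
Since (a(25), a(26)) = (a(1), a(2)) = (1, 6) (two consecutive terms determine the rest), the sequence is periodic with period 24.
So a(3464) = a(1 + ((3464-1) mod 24)) = a(8) = 2.

2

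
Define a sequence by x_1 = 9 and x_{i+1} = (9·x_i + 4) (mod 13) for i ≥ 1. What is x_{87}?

We have x_1 = 9; x_2 = 7; x_3 = 2; x_4 = 9.
The sequence repeats with period 3.
So x_{87} = x_{1 + ((87-1) mod 3)} = x_3 = 2.

2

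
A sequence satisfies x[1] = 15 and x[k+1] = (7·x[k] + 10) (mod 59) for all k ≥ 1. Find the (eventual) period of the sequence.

Listing terms: x[1] = 15,  x[2] = 56,  x[3] = 48,  x[4] = 51,  x[5] = 13,  x[6] = 42,  x[7] = 9,  x[8] = 14,  x[9] = 49,  x[10] = 58,  x[11] = 3,  x[12] = 31,  x[13] = 50,  x[14] = 6,  x[15] = 52,  x[16] = 20,  x[17] = 32,  x[18] = 57,  x[19] = 55,  x[20] = 41,  x[21] = 2,  x[22] = 24,  x[23] = 1,  x[24] = 17,  x[25] = 11,  x[26] = 28,  x[27] = 29,  x[28] = 36,  x[29] = 26,  x[30] = 15.
Since x[30] = x[1] = 15, the sequence is periodic with period 29.

29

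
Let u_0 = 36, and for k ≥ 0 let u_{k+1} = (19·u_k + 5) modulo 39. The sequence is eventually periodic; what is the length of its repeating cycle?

12

Listing terms: u_0 = 36; u_1 = 26; u_2 = 31; u_3 = 9; u_4 = 20; u_5 = 34; u_6 = 27; u_7 = 11; u_8 = 19; u_9 = 15; u_{10} = 17; u_{11} = 16; u_{12} = 36.
The sequence repeats with period 12.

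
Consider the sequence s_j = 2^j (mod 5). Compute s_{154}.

4

Listing terms: s_1 = 2; s_2 = 4; s_3 = 3; s_4 = 1; s_5 = 2.
The sequence repeats with period 4.
(154 - 1) mod 4 = 1, so s_{154} = s_2 = 4.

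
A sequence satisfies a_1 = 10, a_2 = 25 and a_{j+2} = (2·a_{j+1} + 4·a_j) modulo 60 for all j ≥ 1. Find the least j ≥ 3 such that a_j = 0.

We have a_1 = 10, a_2 = 25, a_3 = 30, a_4 = 40, a_5 = 20, a_6 = 20, a_7 = 0, a_8 = 20, a_9 = 40, a_{10} = 40, a_{11} = 0, a_{12} = 40, a_{13} = 20.
Since (a_{12}, a_{13}) = (a_4, a_5) = (40, 20) (two consecutive terms determine the rest), the sequence is eventually periodic: after a pre-period of length 3 it cycles with period 8.
The value 0 first appears (with j ≥ 3) at a_7.

7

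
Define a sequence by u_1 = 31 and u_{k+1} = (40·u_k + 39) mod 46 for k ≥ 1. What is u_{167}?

7

Listing terms: u_1 = 31, u_2 = 37, u_3 = 1, u_4 = 33, u_5 = 25, u_6 = 27, u_7 = 15, u_8 = 41, u_9 = 23, u_{10} = 39, u_{11} = 35, u_{12} = 13, u_{13} = 7, u_{14} = 43, u_{15} = 11, u_{16} = 19, u_{17} = 17, u_{18} = 29, u_{19} = 3, u_{20} = 21, u_{21} = 5, u_{22} = 9, u_{23} = 31.
Since u_{23} = u_1 = 31, the sequence is periodic with period 22.
So u_{167} = u_{1 + ((167-1) mod 22)} = u_{13} = 7.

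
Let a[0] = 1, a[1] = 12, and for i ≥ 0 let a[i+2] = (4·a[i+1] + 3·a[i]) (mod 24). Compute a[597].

Computing terms: a[0] = 1; a[1] = 12; a[2] = 3; a[3] = 0; a[4] = 9; a[5] = 12; a[6] = 3.
Since (a[5], a[6]) = (a[1], a[2]) = (12, 3) (two consecutive terms determine the rest), the sequence is eventually periodic: after a pre-period of length 1 it cycles with period 4.
For i ≥ 1, a[i] depends only on (i - 1) mod 4. (597 - 1) mod 4 = 0, so a[597] = a[1] = 12.

12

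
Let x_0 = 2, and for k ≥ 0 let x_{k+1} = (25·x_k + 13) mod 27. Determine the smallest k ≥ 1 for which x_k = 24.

25

We have x_0 = 2, x_1 = 9, x_2 = 22, x_3 = 23, x_4 = 21, x_5 = 25, x_6 = 17, x_7 = 6, x_8 = 1, x_9 = 11, x_{10} = 18, x_{11} = 4, x_{12} = 5, x_{13} = 3, x_{14} = 7, x_{15} = 26, x_{16} = 15, x_{17} = 10, x_{18} = 20, x_{19} = 0, x_{20} = 13, x_{21} = 14, x_{22} = 12, x_{23} = 16, x_{24} = 8, x_{25} = 24, x_{26} = 19, x_{27} = 2.
Since x_{27} = x_0 = 2, the sequence is periodic with period 27.
The value 24 first appears (with k ≥ 1) at x_{25}.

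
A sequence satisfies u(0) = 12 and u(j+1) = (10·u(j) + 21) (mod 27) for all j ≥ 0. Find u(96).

u(0) = 12,  u(1) = 6,  u(2) = 0,  u(3) = 21,  u(4) = 15,  u(5) = 9,  u(6) = 3,  u(7) = 24,  u(8) = 18,  u(9) = 12.
Since u(9) = u(0) = 12, the sequence is periodic with period 9.
So u(96) = u(0 + ((96-0) mod 9)) = u(6) = 3.

3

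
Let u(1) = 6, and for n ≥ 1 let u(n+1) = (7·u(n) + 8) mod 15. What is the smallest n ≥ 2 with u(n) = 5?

2

u(1) = 6,  u(2) = 5,  u(3) = 13,  u(4) = 9,  u(5) = 11,  u(6) = 10,  u(7) = 3,  u(8) = 14,  u(9) = 1,  u(10) = 0,  u(11) = 8,  u(12) = 4,  u(13) = 6.
Since u(13) = u(1) = 6, the sequence is periodic with period 12.
The value 5 first appears (with n ≥ 2) at u(2).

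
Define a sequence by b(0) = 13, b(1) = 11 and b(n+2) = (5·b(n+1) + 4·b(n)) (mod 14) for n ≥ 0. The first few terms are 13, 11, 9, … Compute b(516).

Computing terms: b(0) = 13; b(1) = 11; b(2) = 9; b(3) = 5; b(4) = 5; b(5) = 3; b(6) = 7; b(7) = 5; b(8) = 11; b(9) = 5; b(10) = 13; b(11) = 1; b(12) = 1; b(13) = 9; b(14) = 7; b(15) = 1; b(16) = 5; b(17) = 1; b(18) = 11; b(19) = 3; b(20) = 3; b(21) = 13; b(22) = 7; b(23) = 3; b(24) = 1; b(25) = 3; b(26) = 5; b(27) = 9; b(28) = 9; b(29) = 11; b(30) = 7; b(31) = 9; b(32) = 3; b(33) = 9; b(34) = 1; b(35) = 13; b(36) = 13; b(37) = 5; b(38) = 7; b(39) = 13; b(40) = 9; b(41) = 13; b(42) = 3; b(43) = 11; b(44) = 11; b(45) = 1; b(46) = 7; b(47) = 11; b(48) = 13; b(49) = 11.
The sequence repeats with period 48.
(516 - 0) mod 48 = 36, so b(516) = b(36) = 13.

13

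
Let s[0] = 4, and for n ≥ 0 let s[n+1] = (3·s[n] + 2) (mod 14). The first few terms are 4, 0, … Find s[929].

Computing terms: s[0] = 4; s[1] = 0; s[2] = 2; s[3] = 8; s[4] = 12; s[5] = 10; s[6] = 4.
The sequence repeats with period 6.
(929 - 0) mod 6 = 5, so s[929] = s[5] = 10.

10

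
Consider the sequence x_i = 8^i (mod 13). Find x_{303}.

5

Computing terms: x_0 = 1, x_1 = 8, x_2 = 12, x_3 = 5, x_4 = 1.
The sequence repeats with period 4.
(303 - 0) mod 4 = 3, so x_{303} = x_3 = 5.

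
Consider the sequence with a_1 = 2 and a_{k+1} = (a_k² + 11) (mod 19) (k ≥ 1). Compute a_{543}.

a_1 = 2; a_2 = 15; a_3 = 8; a_4 = 18; a_5 = 12; a_6 = 3; a_7 = 1; a_8 = 12.
Since a_8 = a_5 = 12, the sequence is eventually periodic: after a pre-period of length 4 it cycles with period 3.
For k ≥ 5, a_k depends only on (k - 5) mod 3. (543 - 5) mod 3 = 1, so a_{543} = a_6 = 3.

3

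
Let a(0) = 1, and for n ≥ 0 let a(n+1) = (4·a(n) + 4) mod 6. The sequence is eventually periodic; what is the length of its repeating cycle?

3

We have a(0) = 1,  a(1) = 2,  a(2) = 0,  a(3) = 4,  a(4) = 2.
Since a(4) = a(1) = 2, the sequence is eventually periodic: after a pre-period of length 1 it cycles with period 3.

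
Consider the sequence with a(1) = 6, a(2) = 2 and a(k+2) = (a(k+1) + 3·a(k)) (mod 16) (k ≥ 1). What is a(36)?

4

We have a(1) = 6, a(2) = 2, a(3) = 4, a(4) = 10, a(5) = 6, a(6) = 4, a(7) = 6, a(8) = 2.
The sequence repeats with period 6.
So a(36) = a(1 + ((36-1) mod 6)) = a(6) = 4.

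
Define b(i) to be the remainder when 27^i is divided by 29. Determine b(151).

11

Listing terms: b(1) = 27,  b(2) = 4,  b(3) = 21,  b(4) = 16,  b(5) = 26,  b(6) = 6,  b(7) = 17,  b(8) = 24,  b(9) = 10,  b(10) = 9,  b(11) = 11,  b(12) = 7,  b(13) = 15,  b(14) = 28,  b(15) = 2,  b(16) = 25,  b(17) = 8,  b(18) = 13,  b(19) = 3,  b(20) = 23,  b(21) = 12,  b(22) = 5,  b(23) = 19,  b(24) = 20,  b(25) = 18,  b(26) = 22,  b(27) = 14,  b(28) = 1,  b(29) = 27.
The sequence repeats with period 28.
(151 - 1) mod 28 = 10, so b(151) = b(11) = 11.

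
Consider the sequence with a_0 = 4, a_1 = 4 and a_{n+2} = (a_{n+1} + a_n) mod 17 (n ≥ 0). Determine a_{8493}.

13

Computing terms: a_0 = 4, a_1 = 4, a_2 = 8, a_3 = 12, a_4 = 3, a_5 = 15, a_6 = 1, a_7 = 16, a_8 = 0, a_9 = 16, a_{10} = 16, a_{11} = 15, a_{12} = 14, a_{13} = 12, a_{14} = 9, a_{15} = 4, a_{16} = 13, a_{17} = 0, a_{18} = 13, a_{19} = 13, a_{20} = 9, a_{21} = 5, a_{22} = 14, a_{23} = 2, a_{24} = 16, a_{25} = 1, a_{26} = 0, a_{27} = 1, a_{28} = 1, a_{29} = 2, a_{30} = 3, a_{31} = 5, a_{32} = 8, a_{33} = 13, a_{34} = 4, a_{35} = 0, a_{36} = 4, a_{37} = 4.
The sequence repeats with period 36.
So a_{8493} = a_{0 + ((8493-0) mod 36)} = a_{33} = 13.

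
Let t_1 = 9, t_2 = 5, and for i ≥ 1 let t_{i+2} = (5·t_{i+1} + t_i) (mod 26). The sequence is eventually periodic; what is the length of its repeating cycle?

t_1 = 9; t_2 = 5; t_3 = 8; t_4 = 19; t_5 = 25; t_6 = 14; t_7 = 17; t_8 = 21; t_9 = 18; t_{10} = 7; t_{11} = 1; t_{12} = 12; t_{13} = 9; t_{14} = 5.
The sequence repeats with period 12.

12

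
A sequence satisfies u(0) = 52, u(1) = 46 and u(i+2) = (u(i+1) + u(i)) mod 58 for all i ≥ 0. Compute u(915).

Computing terms: u(0) = 52; u(1) = 46; u(2) = 40; u(3) = 28; u(4) = 10; u(5) = 38; u(6) = 48; u(7) = 28; u(8) = 18; u(9) = 46; u(10) = 6; u(11) = 52; u(12) = 0; u(13) = 52; u(14) = 52; u(15) = 46.
Since (u(14), u(15)) = (u(0), u(1)) = (52, 46) (two consecutive terms determine the rest), the sequence is periodic with period 14.
(915 - 0) mod 14 = 5, so u(915) = u(5) = 38.

38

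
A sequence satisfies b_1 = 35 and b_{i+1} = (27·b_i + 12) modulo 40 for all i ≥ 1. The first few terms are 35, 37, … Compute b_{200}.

29

b_1 = 35,  b_2 = 37,  b_3 = 11,  b_4 = 29,  b_5 = 35.
The sequence repeats with period 4.
(200 - 1) mod 4 = 3, so b_{200} = b_4 = 29.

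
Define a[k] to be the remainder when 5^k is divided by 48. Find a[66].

Listing terms: a[1] = 5, a[2] = 25, a[3] = 29, a[4] = 1, a[5] = 5.
The sequence repeats with period 4.
So a[66] = a[1 + ((66-1) mod 4)] = a[2] = 25.

25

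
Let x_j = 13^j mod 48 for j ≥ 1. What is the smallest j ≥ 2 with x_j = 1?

Listing terms: x_1 = 13, x_2 = 25, x_3 = 37, x_4 = 1, x_5 = 13.
The sequence repeats with period 4.
The value 1 first appears (with j ≥ 2) at x_4.

4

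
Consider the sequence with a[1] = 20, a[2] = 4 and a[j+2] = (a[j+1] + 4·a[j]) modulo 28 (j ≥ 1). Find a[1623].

a[1] = 20; a[2] = 4; a[3] = 0; a[4] = 16; a[5] = 16; a[6] = 24; a[7] = 4; a[8] = 16; a[9] = 4; a[10] = 12; a[11] = 0; a[12] = 20; a[13] = 20; a[14] = 16; a[15] = 12; a[16] = 20; a[17] = 12; a[18] = 8; a[19] = 0; a[20] = 4; a[21] = 4; a[22] = 20; a[23] = 8; a[24] = 4; a[25] = 8; a[26] = 24; a[27] = 0; a[28] = 12; a[29] = 12; a[30] = 4; a[31] = 24; a[32] = 12; a[33] = 24; a[34] = 16; a[35] = 0; a[36] = 8; a[37] = 8; a[38] = 12; a[39] = 16; a[40] = 8; a[41] = 16; a[42] = 20; a[43] = 0; a[44] = 24; a[45] = 24; a[46] = 8; a[47] = 20; a[48] = 24; a[49] = 20; a[50] = 4.
Since (a[49], a[50]) = (a[1], a[2]) = (20, 4) (two consecutive terms determine the rest), the sequence is periodic with period 48.
(1623 - 1) mod 48 = 38, so a[1623] = a[39] = 16.

16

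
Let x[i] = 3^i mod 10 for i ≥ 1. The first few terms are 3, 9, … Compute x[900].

Computing terms: x[1] = 3,  x[2] = 9,  x[3] = 7,  x[4] = 1,  x[5] = 3.
The sequence repeats with period 4.
So x[900] = x[1 + ((900-1) mod 4)] = x[4] = 1.

1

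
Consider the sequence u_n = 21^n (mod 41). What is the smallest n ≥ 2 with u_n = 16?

Listing terms: u_1 = 21, u_2 = 31, u_3 = 36, u_4 = 18, u_5 = 9, u_6 = 25, u_7 = 33, u_8 = 37, u_9 = 39, u_{10} = 40, u_{11} = 20, u_{12} = 10, u_{13} = 5, u_{14} = 23, u_{15} = 32, u_{16} = 16, u_{17} = 8, u_{18} = 4, u_{19} = 2, u_{20} = 1, u_{21} = 21.
The sequence repeats with period 20.
The value 16 first appears (with n ≥ 2) at u_{16}.

16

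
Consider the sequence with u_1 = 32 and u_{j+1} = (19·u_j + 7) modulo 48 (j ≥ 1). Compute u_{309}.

Listing terms: u_1 = 32, u_2 = 39, u_3 = 28, u_4 = 11, u_5 = 24, u_6 = 31, u_7 = 20, u_8 = 3, u_9 = 16, u_{10} = 23, u_{11} = 12, u_{12} = 43, u_{13} = 8, u_{14} = 15, u_{15} = 4, u_{16} = 35, u_{17} = 0, u_{18} = 7, u_{19} = 44, u_{20} = 27, u_{21} = 40, u_{22} = 47, u_{23} = 36, u_{24} = 19, u_{25} = 32.
Since u_{25} = u_1 = 32, the sequence is periodic with period 24.
(309 - 1) mod 24 = 20, so u_{309} = u_{21} = 40.

40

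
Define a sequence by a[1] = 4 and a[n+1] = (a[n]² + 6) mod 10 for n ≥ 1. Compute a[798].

0

We have a[1] = 4; a[2] = 2; a[3] = 0; a[4] = 6; a[5] = 2.
Since a[5] = a[2] = 2, the sequence is eventually periodic: after a pre-period of length 1 it cycles with period 3.
For n ≥ 2, a[n] depends only on (n - 2) mod 3. (798 - 2) mod 3 = 1, so a[798] = a[3] = 0.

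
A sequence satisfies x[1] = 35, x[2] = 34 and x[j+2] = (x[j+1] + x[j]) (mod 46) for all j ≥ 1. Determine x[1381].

39

Listing terms: x[1] = 35; x[2] = 34; x[3] = 23; x[4] = 11; x[5] = 34; x[6] = 45; x[7] = 33; x[8] = 32; x[9] = 19; x[10] = 5; x[11] = 24; x[12] = 29; x[13] = 7; x[14] = 36; x[15] = 43; x[16] = 33; x[17] = 30; x[18] = 17; x[19] = 1; x[20] = 18; x[21] = 19; x[22] = 37; x[23] = 10; x[24] = 1; x[25] = 11; x[26] = 12; x[27] = 23; x[28] = 35; x[29] = 12; x[30] = 1; x[31] = 13; x[32] = 14; x[33] = 27; x[34] = 41; x[35] = 22; x[36] = 17; x[37] = 39; x[38] = 10; x[39] = 3; x[40] = 13; x[41] = 16; x[42] = 29; x[43] = 45; x[44] = 28; x[45] = 27; x[46] = 9; x[47] = 36; x[48] = 45; x[49] = 35; x[50] = 34.
The sequence repeats with period 48.
(1381 - 1) mod 48 = 36, so x[1381] = x[37] = 39.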